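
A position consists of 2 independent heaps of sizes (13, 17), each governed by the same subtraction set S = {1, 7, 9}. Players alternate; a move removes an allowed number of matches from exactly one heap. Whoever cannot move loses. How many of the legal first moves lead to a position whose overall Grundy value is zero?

All heaps use S = {1, 7, 9}:
n :  0  1  2  3  4  5  6  7  8  9 10 11 12 13 14 15 16 17
G :  0  1  0  1  0  1  0  1  0  1  0  1  0  1  0  1  0  1
Heap A: G(13) = 1.
Heap B: G(17) = 1.
Combined Grundy value = 1 ⊕ 1 = 0.
A winning move leaves total XOR = 0, i.e. changes one component's Grundy value g to g ⊕ X where X is the current total.
Heap A: target g' = 1⊕0 = 1, but every legal move changes the Grundy value (mex property), so 0 moves.
Heap B: target g' = 1⊕0 = 1, but every legal move changes the Grundy value (mex property), so 0 moves.

0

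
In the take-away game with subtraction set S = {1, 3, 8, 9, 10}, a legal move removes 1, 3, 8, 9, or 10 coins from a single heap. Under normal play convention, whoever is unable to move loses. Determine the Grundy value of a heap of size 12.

2

G(0) = 0
G(1) = mex{0} = 1
G(2) = mex{1} = 0
G(3) = mex{0,0} = 1
G(4) = mex{1,1} = 0
G(5) = mex{0,0} = 1
G(6) = mex{1,1} = 0
G(7) = mex{0,0} = 1
G(8) = mex{1,1,0} = 2
G(9) = mex{2,0,1,0} = 3
G(10) = mex{3,1,0,1,0} = 2
G(11) = mex{2,2,1,0,1} = 3
G(12) = mex{3,3,0,1,0} = 2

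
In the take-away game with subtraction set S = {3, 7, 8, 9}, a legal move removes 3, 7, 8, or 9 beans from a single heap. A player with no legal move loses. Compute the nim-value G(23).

2

n :  0  1  2  3  4  5  6  7  8  9 10 11 12 13 14 15 16 17 18 19 20 21 22 23
G :  0  0  0  1  1  1  0  2  2  1  3  3  0  2  4  1  0  0  0  1  1  1  0  2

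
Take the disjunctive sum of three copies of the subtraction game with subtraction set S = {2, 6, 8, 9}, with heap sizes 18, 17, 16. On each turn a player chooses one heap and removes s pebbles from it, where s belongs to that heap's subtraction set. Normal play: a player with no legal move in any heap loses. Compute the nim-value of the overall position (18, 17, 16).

0

All heaps use S = {2, 6, 8, 9}:
G(0) = 0
G(1) = mex{} = 0
G(2) = mex{0} = 1
G(3) = mex{0} = 1
G(4) = mex{1} = 0
G(5) = mex{1} = 0
G(6) = mex{0,0} = 1
G(7) = mex{0,0} = 1
G(8) = mex{1,1,0} = 2
G(9) = mex{1,1,0,0} = 2
G(10) = mex{2,0,1,0} = 3
G(11) = mex{2,0,1,1} = 3
G(12) = mex{3,1,0,1} = 2
G(13) = mex{3,1,0,0} = 2
G(14) = mex{2,2,1,0} = 3
G(15) = mex{2,2,1,1} = 0
G(16) = mex{3,3,2,1} = 0
G(17) = mex{0,3,2,2} = 1
G(18) = mex{0,2,3,2} = 1
Heap A: G(18) = 1.
Heap B: G(17) = 1.
Heap C: G(16) = 0.
Combined Grundy value = 1 ⊕ 1 ⊕ 0 = 0.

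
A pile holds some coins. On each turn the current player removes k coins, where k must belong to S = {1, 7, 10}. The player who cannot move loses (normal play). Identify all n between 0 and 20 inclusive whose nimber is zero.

0, 2, 4, 6, 8, 17, 19

G(0) = 0
G(1) = mex{0} = 1
G(2) = mex{1} = 0
G(3) = mex{0} = 1
G(4) = mex{1} = 0
G(5) = mex{0} = 1
G(6) = mex{1} = 0
G(7) = mex{0,0} = 1
G(8) = mex{1,1} = 0
G(9) = mex{0,0} = 1
G(10) = mex{1,1,0} = 2
G(11) = mex{2,0,1} = 3
G(12) = mex{3,1,0} = 2
G(13) = mex{2,0,1} = 3
G(14) = mex{3,1,0} = 2
G(15) = mex{2,0,1} = 3
G(16) = mex{3,1,0} = 2
G(17) = mex{2,2,1} = 0
G(18) = mex{0,3,0} = 1
G(19) = mex{1,2,1} = 0
G(20) = mex{0,3,2} = 1
P-positions are exactly the n with G(n) = 0.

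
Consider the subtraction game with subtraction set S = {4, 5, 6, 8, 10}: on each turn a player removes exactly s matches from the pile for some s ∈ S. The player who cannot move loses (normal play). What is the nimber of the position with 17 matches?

0

G(0) = 0
G(1) = mex{} = 0
G(2) = mex{} = 0
G(3) = mex{} = 0
G(4) = mex{0} = 1
G(5) = mex{0,0} = 1
G(6) = mex{0,0,0} = 1
G(7) = mex{0,0,0} = 1
G(8) = mex{1,0,0,0} = 2
G(9) = mex{1,1,0,0} = 2
G(10) = mex{1,1,1,0,0} = 2
G(11) = mex{1,1,1,0,0} = 2
G(12) = mex{2,1,1,1,0} = 3
G(13) = mex{2,2,1,1,0} = 3
G(14) = mex{2,2,2,1,1} = 0
G(15) = mex{2,2,2,1,1} = 0
G(16) = mex{3,2,2,2,1} = 0
G(17) = mex{3,3,2,2,1} = 0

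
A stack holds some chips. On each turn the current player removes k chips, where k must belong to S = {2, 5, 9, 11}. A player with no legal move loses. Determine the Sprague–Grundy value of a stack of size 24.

0

n :  0  1  2  3  4  5  6  7  8  9 10 11 12 13 14 15 16 17 18 19 20 21 22 23 24
G :  0  0  1  1  0  2  1  0  0  1  1  2  2  3  0  2  1  3  2  2  0  0  1  1  0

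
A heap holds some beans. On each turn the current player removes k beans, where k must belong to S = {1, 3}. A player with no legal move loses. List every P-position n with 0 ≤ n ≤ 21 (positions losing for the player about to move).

G(0) = 0
G(1) = mex{0} = 1
G(2) = mex{1} = 0
G(3) = mex{0,0} = 1
G(4) = mex{1,1} = 0
G(5) = mex{0,0} = 1
G(6) = mex{1,1} = 0
G(7) = mex{0,0} = 1
G(8) = mex{1,1} = 0
G(9) = mex{0,0} = 1
G(10) = mex{1,1} = 0
G(11) = mex{0,0} = 1
G(12) = mex{1,1} = 0
G(13) = mex{0,0} = 1
G(14) = mex{1,1} = 0
G(15) = mex{0,0} = 1
G(16) = mex{1,1} = 0
G(17) = mex{0,0} = 1
G(18) = mex{1,1} = 0
G(19) = mex{0,0} = 1
G(20) = mex{1,1} = 0
G(21) = mex{0,0} = 1
P-positions are exactly the n with G(n) = 0.

0, 2, 4, 6, 8, 10, 12, 14, 16, 18, 20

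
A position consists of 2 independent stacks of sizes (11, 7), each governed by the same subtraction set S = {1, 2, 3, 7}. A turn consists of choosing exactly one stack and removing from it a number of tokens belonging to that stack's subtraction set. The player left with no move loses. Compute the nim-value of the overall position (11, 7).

All stacks use S = {1, 2, 3, 7}:
G(0) = 0
G(1) = mex{0} = 1
G(2) = mex{1,0} = 2
G(3) = mex{2,1,0} = 3
G(4) = mex{3,2,1} = 0
G(5) = mex{0,3,2} = 1
G(6) = mex{1,0,3} = 2
G(7) = mex{2,1,0,0} = 3
G(8) = mex{3,2,1,1} = 0
G(9) = mex{0,3,2,2} = 1
G(10) = mex{1,0,3,3} = 2
G(11) = mex{2,1,0,0} = 3
Stack A: G(11) = 3.
Stack B: G(7) = 3.
Combined Grundy value = 3 ⊕ 3 = 0.

0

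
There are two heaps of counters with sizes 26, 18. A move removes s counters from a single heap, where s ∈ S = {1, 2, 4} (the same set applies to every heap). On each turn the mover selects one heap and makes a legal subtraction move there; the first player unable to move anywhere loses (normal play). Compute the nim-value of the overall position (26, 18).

All heaps use S = {1, 2, 4}:
G(0) = 0
G(1) = mex{0} = 1
G(2) = mex{1,0} = 2
G(3) = mex{2,1} = 0
G(4) = mex{0,2,0} = 1
G(5) = mex{1,0,1} = 2
G(6) = mex{2,1,2} = 0
G(7) = mex{0,2,0} = 1
G(8) = mex{1,0,1} = 2
G(9) = mex{2,1,2} = 0
G(10) = mex{0,2,0} = 1
G(11) = mex{1,0,1} = 2
G(12) = mex{2,1,2} = 0
G(13) = mex{0,2,0} = 1
G(14) = mex{1,0,1} = 2
G(15) = mex{2,1,2} = 0
G(16) = mex{0,2,0} = 1
G(17) = mex{1,0,1} = 2
G(18) = mex{2,1,2} = 0
G(19) = mex{0,2,0} = 1
G(20) = mex{1,0,1} = 2
G(21) = mex{2,1,2} = 0
G(22) = mex{0,2,0} = 1
G(23) = mex{1,0,1} = 2
G(24) = mex{2,1,2} = 0
G(25) = mex{0,2,0} = 1
G(26) = mex{1,0,1} = 2
Heap A: G(26) = 2.
Heap B: G(18) = 0.
Combined Grundy value = 2 ⊕ 0 = 2.

2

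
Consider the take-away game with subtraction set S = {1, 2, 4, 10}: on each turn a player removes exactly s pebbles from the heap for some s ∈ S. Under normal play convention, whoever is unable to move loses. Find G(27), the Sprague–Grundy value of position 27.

0

n :  0  1  2  3  4  5  6  7  8  9 10 11 12 13 14 15 16 17 18 19 20 21 22 23 24 25 26 27
G :  0  1  2  0  1  2  0  1  2  0  1  2  0  1  2  0  1  2  0  1  2  0  1  2  0  1  2  0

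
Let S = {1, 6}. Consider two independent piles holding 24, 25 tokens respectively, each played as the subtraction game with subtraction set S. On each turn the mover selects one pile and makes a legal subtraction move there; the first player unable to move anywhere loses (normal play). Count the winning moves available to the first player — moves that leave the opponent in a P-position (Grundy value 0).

All piles use S = {1, 6}:
G(0) = 0
G(1) = mex{0} = 1
G(2) = mex{1} = 0
G(3) = mex{0} = 1
G(4) = mex{1} = 0
G(5) = mex{0} = 1
G(6) = mex{1,0} = 2
G(7) = mex{2,1} = 0
G(8) = mex{0,0} = 1
G(9) = mex{1,1} = 0
G(10) = mex{0,0} = 1
G(11) = mex{1,1} = 0
G(12) = mex{0,2} = 1
G(13) = mex{1,0} = 2
G(14) = mex{2,1} = 0
G(15) = mex{0,0} = 1
G(16) = mex{1,1} = 0
G(17) = mex{0,0} = 1
G(18) = mex{1,1} = 0
G(19) = mex{0,2} = 1
G(20) = mex{1,0} = 2
G(21) = mex{2,1} = 0
G(22) = mex{0,0} = 1
G(23) = mex{1,1} = 0
G(24) = mex{0,0} = 1
G(25) = mex{1,1} = 0
Pile A: G(24) = 1.
Pile B: G(25) = 0.
Combined Grundy value = 1 ⊕ 0 = 1.
A winning move leaves total XOR = 0, i.e. changes one component's Grundy value g to g ⊕ X where X is the current total.
Pile A: need g' = 1⊕1 = 0. Options: 24−1→G=0, 24−6→G=0. Hits: 2.
Pile B: need g' = 0⊕1 = 1. Options: 25−1→G=1, 25−6→G=1. Hits: 2.

4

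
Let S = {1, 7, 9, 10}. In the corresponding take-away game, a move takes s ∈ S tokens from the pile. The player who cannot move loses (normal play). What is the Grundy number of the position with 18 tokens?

n :  0  1  2  3  4  5  6  7  8  9 10 11 12 13 14 15 16 17 18
G :  0  1  0  1  0  1  0  1  0  1  2  3  2  3  2  3  2  3  2

2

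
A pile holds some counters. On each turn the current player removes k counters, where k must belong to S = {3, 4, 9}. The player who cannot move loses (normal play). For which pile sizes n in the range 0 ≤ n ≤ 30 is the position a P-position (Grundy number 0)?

G(0) = 0
G(1) = mex{} = 0
G(2) = mex{} = 0
G(3) = mex{0} = 1
G(4) = mex{0,0} = 1
G(5) = mex{0,0} = 1
G(6) = mex{1,0} = 2
G(7) = mex{1,1} = 0
G(8) = mex{1,1} = 0
G(9) = mex{2,1,0} = 3
G(10) = mex{0,2,0} = 1
G(11) = mex{0,0,0} = 1
G(12) = mex{3,0,1} = 2
G(13) = mex{1,3,1} = 0
G(14) = mex{1,1,1} = 0
G(15) = mex{2,1,2} = 0
G(16) = mex{0,2,0} = 1
G(17) = mex{0,0,0} = 1
G(18) = mex{0,0,3} = 1
G(19) = mex{1,0,1} = 2
G(20) = mex{1,1,1} = 0
G(21) = mex{1,1,2} = 0
G(22) = mex{2,1,0} = 3
G(23) = mex{0,2,0} = 1
G(24) = mex{0,0,0} = 1
G(25) = mex{3,0,1} = 2
G(26) = mex{1,3,1} = 0
G(27) = mex{1,1,1} = 0
G(28) = mex{2,1,2} = 0
G(29) = mex{0,2,0} = 1
G(30) = mex{0,0,0} = 1
P-positions are exactly the n with G(n) = 0.

0, 1, 2, 7, 8, 13, 14, 15, 20, 21, 26, 27, 28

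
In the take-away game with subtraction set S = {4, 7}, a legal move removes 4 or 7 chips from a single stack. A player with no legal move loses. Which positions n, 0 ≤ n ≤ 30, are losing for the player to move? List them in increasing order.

0, 1, 2, 3, 11, 12, 13, 14, 22, 23, 24, 25

n :  0  1  2  3  4  5  6  7  8  9 10 11 12 13 14 15 16 17 18 19 20 21 22 23 24 25 26 27 28 29 30
G :  0  0  0  0  1  1  1  1  2  2  2  0  0  0  0  1  1  1  1  2  2  2  0  0  0  0  1  1  1  1  2
P-positions are exactly the n with G(n) = 0.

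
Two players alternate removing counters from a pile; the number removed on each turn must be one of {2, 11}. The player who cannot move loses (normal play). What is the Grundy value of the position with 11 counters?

1

n :  0  1  2  3  4  5  6  7  8  9 10 11
G :  0  0  1  1  0  0  1  1  0  0  1  1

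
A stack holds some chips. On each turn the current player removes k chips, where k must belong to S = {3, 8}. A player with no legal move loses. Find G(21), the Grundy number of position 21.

G(0) = 0
G(1) = mex{} = 0
G(2) = mex{} = 0
G(3) = mex{0} = 1
G(4) = mex{0} = 1
G(5) = mex{0} = 1
G(6) = mex{1} = 0
G(7) = mex{1} = 0
G(8) = mex{1,0} = 2
G(9) = mex{0,0} = 1
G(10) = mex{0,0} = 1
G(11) = mex{2,1} = 0
G(12) = mex{1,1} = 0
G(13) = mex{1,1} = 0
G(14) = mex{0,0} = 1
G(15) = mex{0,0} = 1
G(16) = mex{0,2} = 1
G(17) = mex{1,1} = 0
G(18) = mex{1,1} = 0
G(19) = mex{1,0} = 2
G(20) = mex{0,0} = 1
G(21) = mex{0,0} = 1

1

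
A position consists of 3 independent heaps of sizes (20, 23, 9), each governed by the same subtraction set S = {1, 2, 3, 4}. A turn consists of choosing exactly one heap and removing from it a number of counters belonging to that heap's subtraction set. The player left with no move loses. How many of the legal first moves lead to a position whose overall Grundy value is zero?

All heaps use S = {1, 2, 3, 4}:
n :  0  1  2  3  4  5  6  7  8  9 10 11 12 13 14 15 16 17 18 19 20 21 22 23
G :  0  1  2  3  4  0  1  2  3  4  0  1  2  3  4  0  1  2  3  4  0  1  2  3
Heap A: G(20) = 0.
Heap B: G(23) = 3.
Heap C: G(9) = 4.
Combined Grundy value = 0 ⊕ 3 ⊕ 4 = 7.
A winning move leaves total XOR = 0, i.e. changes one component's Grundy value g to g ⊕ X where X is the current total.
Heap A: need g' = 0⊕7 = 7. Options: 20−1→G=4, 20−2→G=3, 20−3→G=2, 20−4→G=1. Hits: 0.
Heap B: need g' = 3⊕7 = 4. Options: 23−1→G=2, 23−2→G=1, 23−3→G=0, 23−4→G=4. Hits: 1.
Heap C: need g' = 4⊕7 = 3. Options: 9−1→G=3, 9−2→G=2, 9−3→G=1, 9−4→G=0. Hits: 1.

2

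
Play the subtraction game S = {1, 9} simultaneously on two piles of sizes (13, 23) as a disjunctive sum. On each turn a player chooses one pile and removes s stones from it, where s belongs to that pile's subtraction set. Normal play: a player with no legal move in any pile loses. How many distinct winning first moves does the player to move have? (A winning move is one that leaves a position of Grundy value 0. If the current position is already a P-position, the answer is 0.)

All piles use S = {1, 9}:
n :  0  1  2  3  4  5  6  7  8  9 10 11 12 13 14 15 16 17 18 19 20 21 22 23
G :  0  1  0  1  0  1  0  1  0  1  0  1  0  1  0  1  0  1  0  1  0  1  0  1
Pile A: G(13) = 1.
Pile B: G(23) = 1.
Combined Grundy value = 1 ⊕ 1 = 0.
A winning move leaves total XOR = 0, i.e. changes one component's Grundy value g to g ⊕ X where X is the current total.
Pile A: target g' = 1⊕0 = 1, but every legal move changes the Grundy value (mex property), so 0 moves.
Pile B: target g' = 1⊕0 = 1, but every legal move changes the Grundy value (mex property), so 0 moves.

0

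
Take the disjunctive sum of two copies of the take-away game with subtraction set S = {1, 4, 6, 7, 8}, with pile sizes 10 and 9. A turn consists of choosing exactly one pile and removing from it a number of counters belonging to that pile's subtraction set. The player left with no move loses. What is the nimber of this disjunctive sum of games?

All piles use S = {1, 4, 6, 7, 8}:
G(0) = 0
G(1) = mex{0} = 1
G(2) = mex{1} = 0
G(3) = mex{0} = 1
G(4) = mex{1,0} = 2
G(5) = mex{2,1} = 0
G(6) = mex{0,0,0} = 1
G(7) = mex{1,1,1,0} = 2
G(8) = mex{2,2,0,1,0} = 3
G(9) = mex{3,0,1,0,1} = 2
G(10) = mex{2,1,2,1,0} = 3
Pile A: G(10) = 3.
Pile B: G(9) = 2.
Combined Grundy value = 3 ⊕ 2 = 1.

1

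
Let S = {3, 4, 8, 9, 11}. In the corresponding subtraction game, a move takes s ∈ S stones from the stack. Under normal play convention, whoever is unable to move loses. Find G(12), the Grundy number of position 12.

n :  0  1  2  3  4  5  6  7  8  9 10 11 12
G :  0  0  0  1  1  1  2  0  2  3  1  3  4

4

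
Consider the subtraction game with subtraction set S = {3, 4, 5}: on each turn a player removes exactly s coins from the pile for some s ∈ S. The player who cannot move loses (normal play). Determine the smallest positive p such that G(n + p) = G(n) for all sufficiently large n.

8

G(0) = 0
G(1) = mex{} = 0
G(2) = mex{} = 0
G(3) = mex{0} = 1
G(4) = mex{0,0} = 1
G(5) = mex{0,0,0} = 1
G(6) = mex{1,0,0} = 2
G(7) = mex{1,1,0} = 2
G(8) = mex{1,1,1} = 0
G(9) = mex{2,1,1} = 0
G(10) = mex{2,2,1} = 0
G(11) = mex{0,2,2} = 1
G(12) = mex{0,0,2} = 1
G(13) = mex{0,0,0} = 1
G(14) = mex{1,0,0} = 2
G(15) = mex{1,1,0} = 2
G(16) = mex{1,1,1} = 0
G(17) = mex{2,1,1} = 0
G(n+8) = G(n) holds for n = 0,…,4 (a full window of length max(S) = 5), so the sequence is purely periodic with period 8.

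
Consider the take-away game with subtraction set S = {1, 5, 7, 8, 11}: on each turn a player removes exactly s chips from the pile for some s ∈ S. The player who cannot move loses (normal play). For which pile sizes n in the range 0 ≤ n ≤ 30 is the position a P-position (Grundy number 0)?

n :  0  1  2  3  4  5  6  7  8  9 10 11 12 13 14 15 16 17 18 19 20 21 22 23 24 25 26 27 28 29 30
G :  0  1  0  1  0  1  0  1  2  3  2  3  2  3  2  3  0  1  0  1  0  1  0  1  2  3  2  3  2  3  2
P-positions are exactly the n with G(n) = 0.

0, 2, 4, 6, 16, 18, 20, 22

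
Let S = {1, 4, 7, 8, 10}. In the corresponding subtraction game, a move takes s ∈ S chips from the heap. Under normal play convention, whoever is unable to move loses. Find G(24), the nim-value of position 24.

G(0) = 0
G(1) = mex{0} = 1
G(2) = mex{1} = 0
G(3) = mex{0} = 1
G(4) = mex{1,0} = 2
G(5) = mex{2,1} = 0
G(6) = mex{0,0} = 1
G(7) = mex{1,1,0} = 2
G(8) = mex{2,2,1,0} = 3
G(9) = mex{3,0,0,1} = 2
G(10) = mex{2,1,1,0,0} = 3
G(11) = mex{3,2,2,1,1} = 0
G(12) = mex{0,3,0,2,0} = 1
G(13) = mex{1,2,1,0,1} = 3
G(14) = mex{3,3,2,1,2} = 0
G(15) = mex{0,0,3,2,0} = 1
G(16) = mex{1,1,2,3,1} = 0
G(17) = mex{0,3,3,2,2} = 1
G(18) = mex{1,0,0,3,3} = 2
G(19) = mex{2,1,1,0,2} = 3
G(20) = mex{3,0,3,1,3} = 2
G(21) = mex{2,1,0,3,0} = 4
G(22) = mex{4,2,1,0,1} = 3
G(23) = mex{3,3,0,1,3} = 2
G(24) = mex{2,2,1,0,0} = 3

3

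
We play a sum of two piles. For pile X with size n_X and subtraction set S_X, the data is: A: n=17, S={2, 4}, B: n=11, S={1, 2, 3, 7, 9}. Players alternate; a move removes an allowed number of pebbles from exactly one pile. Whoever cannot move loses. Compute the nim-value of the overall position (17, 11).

1

Pile A, S = {2, 4}:
n :  0  1  2  3  4  5  6  7  8  9 10 11 12 13 14 15 16 17
G :  0  0  1  1  2  2  0  0  1  1  2  2  0  0  1  1  2  2
G_A(17) = 2.
Pile B, S = {1, 2, 3, 7, 9}:
n :  0  1  2  3  4  5  6  7  8  9 10 11
G :  0  1  2  3  0  1  2  3  0  1  2  3
G_B(11) = 3.
Combined Grundy value = 2 ⊕ 3 = 1.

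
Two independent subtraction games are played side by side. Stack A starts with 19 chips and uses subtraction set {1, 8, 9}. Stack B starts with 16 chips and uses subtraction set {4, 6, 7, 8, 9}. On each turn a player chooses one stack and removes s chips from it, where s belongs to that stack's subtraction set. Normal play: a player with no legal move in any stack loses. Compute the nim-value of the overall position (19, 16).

1

Stack A, S = {1, 8, 9}:
G(0) = 0
G(1) = mex{0} = 1
G(2) = mex{1} = 0
G(3) = mex{0} = 1
G(4) = mex{1} = 0
G(5) = mex{0} = 1
G(6) = mex{1} = 0
G(7) = mex{0} = 1
G(8) = mex{1,0} = 2
G(9) = mex{2,1,0} = 3
G(10) = mex{3,0,1} = 2
G(11) = mex{2,1,0} = 3
G(12) = mex{3,0,1} = 2
G(13) = mex{2,1,0} = 3
G(14) = mex{3,0,1} = 2
G(15) = mex{2,1,0} = 3
G(16) = mex{3,2,1} = 0
G(17) = mex{0,3,2} = 1
G(18) = mex{1,2,3} = 0
G(19) = mex{0,3,2} = 1
G_A(19) = 1.
Stack B, S = {4, 6, 7, 8, 9}:
n :  0  1  2  3  4  5  6  7  8  9 10 11 12 13 14 15 16
G :  0  0  0  0  1  1  1  1  2  2  2  2  3  0  0  0  0
G_B(16) = 0.
Combined Grundy value = 1 ⊕ 0 = 1.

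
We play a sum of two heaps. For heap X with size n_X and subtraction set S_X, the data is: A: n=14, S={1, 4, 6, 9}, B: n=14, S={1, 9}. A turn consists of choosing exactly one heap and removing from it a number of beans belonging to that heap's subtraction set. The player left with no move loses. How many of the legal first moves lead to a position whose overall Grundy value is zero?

Heap A, S = {1, 4, 6, 9}:
n :  0  1  2  3  4  5  6  7  8  9 10 11 12 13 14
G :  0  1  0  1  2  0  1  0  1  2  0  1  0  1  2
G_A(14) = 2.
Heap B, S = {1, 9}:
G(0) = 0
G(1) = mex{0} = 1
G(2) = mex{1} = 0
G(3) = mex{0} = 1
G(4) = mex{1} = 0
G(5) = mex{0} = 1
G(6) = mex{1} = 0
G(7) = mex{0} = 1
G(8) = mex{1} = 0
G(9) = mex{0,0} = 1
G(10) = mex{1,1} = 0
G(11) = mex{0,0} = 1
G(12) = mex{1,1} = 0
G(13) = mex{0,0} = 1
G(14) = mex{1,1} = 0
G_B(14) = 0.
Combined Grundy value = 2 ⊕ 0 = 2.
A winning move leaves total XOR = 0, i.e. changes one component's Grundy value g to g ⊕ X where X is the current total.
Heap A: need g' = 2⊕2 = 0. Options: 14−1→G=1, 14−4→G=0, 14−6→G=1, 14−9→G=0. Hits: 2.
Heap B: need g' = 0⊕2 = 2. Options: 14−1→G=1, 14−9→G=1. Hits: 0.

2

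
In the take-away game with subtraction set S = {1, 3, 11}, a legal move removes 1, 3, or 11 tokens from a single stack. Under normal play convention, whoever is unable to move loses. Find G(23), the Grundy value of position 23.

G(0) = 0
G(1) = mex{0} = 1
G(2) = mex{1} = 0
G(3) = mex{0,0} = 1
G(4) = mex{1,1} = 0
G(5) = mex{0,0} = 1
G(6) = mex{1,1} = 0
G(7) = mex{0,0} = 1
G(8) = mex{1,1} = 0
G(9) = mex{0,0} = 1
G(10) = mex{1,1} = 0
G(11) = mex{0,0,0} = 1
G(12) = mex{1,1,1} = 0
G(13) = mex{0,0,0} = 1
G(14) = mex{1,1,1} = 0
G(15) = mex{0,0,0} = 1
G(16) = mex{1,1,1} = 0
G(17) = mex{0,0,0} = 1
G(18) = mex{1,1,1} = 0
G(19) = mex{0,0,0} = 1
G(20) = mex{1,1,1} = 0
G(21) = mex{0,0,0} = 1
G(22) = mex{1,1,1} = 0
G(23) = mex{0,0,0} = 1

1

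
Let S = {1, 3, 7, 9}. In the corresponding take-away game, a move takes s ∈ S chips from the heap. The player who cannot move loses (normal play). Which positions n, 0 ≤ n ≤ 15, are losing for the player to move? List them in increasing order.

0, 2, 4, 6, 8, 10, 12, 14

n :  0  1  2  3  4  5  6  7  8  9 10 11 12 13 14 15
G :  0  1  0  1  0  1  0  1  0  1  0  1  0  1  0  1
P-positions are exactly the n with G(n) = 0.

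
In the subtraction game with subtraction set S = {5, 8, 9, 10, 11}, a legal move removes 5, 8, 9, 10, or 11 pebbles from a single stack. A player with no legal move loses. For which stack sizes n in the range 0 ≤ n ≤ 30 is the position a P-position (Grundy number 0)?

0, 1, 2, 3, 4, 16, 17, 18, 19, 20

n :  0  1  2  3  4  5  6  7  8  9 10 11 12 13 14 15 16 17 18 19 20 21 22 23 24 25 26 27 28 29 30
G :  0  0  0  0  0  1  1  1  1  1  2  2  2  2  2  3  0  0  0  0  0  1  1  1  1  1  2  2  2  2  2
P-positions are exactly the n with G(n) = 0.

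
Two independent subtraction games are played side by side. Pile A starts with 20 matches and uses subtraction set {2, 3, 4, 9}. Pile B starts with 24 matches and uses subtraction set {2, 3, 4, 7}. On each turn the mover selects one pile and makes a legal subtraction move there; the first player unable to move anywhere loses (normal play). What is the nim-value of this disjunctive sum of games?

Pile A, S = {2, 3, 4, 9}:
n :  0  1  2  3  4  5  6  7  8  9 10 11 12 13 14 15 16 17 18 19 20
G :  0  0  1  1  2  2  0  0  1  1  2  2  0  0  1  1  2  2  0  0  1
G_A(20) = 1.
Pile B, S = {2, 3, 4, 7}:
n :  0  1  2  3  4  5  6  7  8  9 10 11 12 13 14 15 16 17 18 19 20 21 22 23 24
G :  0  0  1  1  2  2  0  3  1  4  2  0  0  1  1  2  2  0  3  1  4  2  0  0  1
G_B(24) = 1.
Combined Grundy value = 1 ⊕ 1 = 0.

0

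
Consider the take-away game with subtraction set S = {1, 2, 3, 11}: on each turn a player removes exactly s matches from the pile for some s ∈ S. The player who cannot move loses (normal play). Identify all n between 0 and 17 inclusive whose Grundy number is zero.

0, 4, 8, 12, 16

n :  0  1  2  3  4  5  6  7  8  9 10 11 12 13 14 15 16 17
G :  0  1  2  3  0  1  2  3  0  1  2  3  0  1  2  3  0  1
P-positions are exactly the n with G(n) = 0.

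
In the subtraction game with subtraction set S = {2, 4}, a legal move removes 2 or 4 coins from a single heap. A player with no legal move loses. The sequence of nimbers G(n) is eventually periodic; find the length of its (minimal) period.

n :  0  1  2  3  4  5  6  7  8  9 10 11 12 13 14
G :  0  0  1  1  2  2  0  0  1  1  2  2  0  0  1
G(n+6) = G(n) holds for n = 0,…,3 (a full window of length max(S) = 4), so the sequence is purely periodic with period 6.

6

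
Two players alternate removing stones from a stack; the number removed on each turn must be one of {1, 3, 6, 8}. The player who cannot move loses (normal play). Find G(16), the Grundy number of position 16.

3

n :  0  1  2  3  4  5  6  7  8  9 10 11 12 13 14 15 16
G :  0  1  0  1  0  1  2  3  2  0  1  0  1  0  1  2  3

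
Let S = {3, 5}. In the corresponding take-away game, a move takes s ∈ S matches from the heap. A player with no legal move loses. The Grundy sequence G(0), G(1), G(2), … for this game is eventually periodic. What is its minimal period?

8

n :  0  1  2  3  4  5  6  7  8  9 10 11 12 13 14 15 16 17
G :  0  0  0  1  1  1  2  2  0  0  0  1  1  1  2  2  0  0
G(n+8) = G(n) holds for n = 0,…,4 (a full window of length max(S) = 5), so the sequence is purely periodic with period 8.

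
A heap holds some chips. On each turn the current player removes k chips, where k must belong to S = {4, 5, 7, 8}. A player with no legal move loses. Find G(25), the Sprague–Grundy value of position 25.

0

n :  0  1  2  3  4  5  6  7  8  9 10 11 12 13 14 15 16 17 18 19 20 21 22 23 24 25
G :  0  0  0  0  1  1  1  1  2  2  2  2  0  0  0  0  1  1  1  1  2  2  2  2  0  0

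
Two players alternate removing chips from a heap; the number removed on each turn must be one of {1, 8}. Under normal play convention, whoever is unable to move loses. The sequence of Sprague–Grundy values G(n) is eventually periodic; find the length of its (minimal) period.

G(0) = 0
G(1) = mex{0} = 1
G(2) = mex{1} = 0
G(3) = mex{0} = 1
G(4) = mex{1} = 0
G(5) = mex{0} = 1
G(6) = mex{1} = 0
G(7) = mex{0} = 1
G(8) = mex{1,0} = 2
G(9) = mex{2,1} = 0
G(10) = mex{0,0} = 1
G(11) = mex{1,1} = 0
G(12) = mex{0,0} = 1
G(13) = mex{1,1} = 0
G(14) = mex{0,0} = 1
G(15) = mex{1,1} = 0
G(16) = mex{0,2} = 1
G(17) = mex{1,0} = 2
G(18) = mex{2,1} = 0
G(19) = mex{0,0} = 1
G(n+9) = G(n) holds for n = 0,…,7 (a full window of length max(S) = 8), so the sequence is purely periodic with period 9.

9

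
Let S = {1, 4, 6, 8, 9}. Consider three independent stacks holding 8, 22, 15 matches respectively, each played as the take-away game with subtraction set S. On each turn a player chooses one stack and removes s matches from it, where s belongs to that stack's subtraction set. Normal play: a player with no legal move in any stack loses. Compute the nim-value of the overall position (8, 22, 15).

All stacks use S = {1, 4, 6, 8, 9}:
n :  0  1  2  3  4  5  6  7  8  9 10 11 12 13 14 15 16 17 18 19 20 21 22
G :  0  1  0  1  2  0  1  0  1  2  3  2  0  1  2  3  2  0  1  0  1  2  0
Stack A: G(8) = 1.
Stack B: G(22) = 0.
Stack C: G(15) = 3.
Combined Grundy value = 1 ⊕ 0 ⊕ 3 = 2.

2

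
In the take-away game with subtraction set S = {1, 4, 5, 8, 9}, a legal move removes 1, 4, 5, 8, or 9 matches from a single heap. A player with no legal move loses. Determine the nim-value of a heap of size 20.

4

n :  0  1  2  3  4  5  6  7  8  9 10 11 12 13 14 15 16 17 18 19 20
G :  0  1  0  1  2  3  2  3  4  5  4  5  0  1  0  1  2  3  2  3  4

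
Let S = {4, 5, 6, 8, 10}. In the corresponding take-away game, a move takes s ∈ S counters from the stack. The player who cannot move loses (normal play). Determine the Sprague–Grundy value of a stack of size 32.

n :  0  1  2  3  4  5  6  7  8  9 10 11 12 13 14 15 16 17 18 19 20 21 22 23 24 25 26 27 28 29 30 31 32
G :  0  0  0  0  1  1  1  1  2  2  2  2  3  3  0  0  0  0  1  1  1  1  2  2  2  2  3  3  0  0  0  0  1

1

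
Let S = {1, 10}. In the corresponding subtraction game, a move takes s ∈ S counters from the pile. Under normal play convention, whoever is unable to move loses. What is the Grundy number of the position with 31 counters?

1

n :  0  1  2  3  4  5  6  7  8  9 10 11 12 13 14 15 16 17 18 19 20 21 22 23 24 25 26 27 28 29 30 31
G :  0  1  0  1  0  1  0  1  0  1  2  0  1  0  1  0  1  0  1  0  1  2  0  1  0  1  0  1  0  1  0  1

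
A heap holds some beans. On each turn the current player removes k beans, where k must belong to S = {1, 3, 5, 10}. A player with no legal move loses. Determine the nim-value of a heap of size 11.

3

G(0) = 0
G(1) = mex{0} = 1
G(2) = mex{1} = 0
G(3) = mex{0,0} = 1
G(4) = mex{1,1} = 0
G(5) = mex{0,0,0} = 1
G(6) = mex{1,1,1} = 0
G(7) = mex{0,0,0} = 1
G(8) = mex{1,1,1} = 0
G(9) = mex{0,0,0} = 1
G(10) = mex{1,1,1,0} = 2
G(11) = mex{2,0,0,1} = 3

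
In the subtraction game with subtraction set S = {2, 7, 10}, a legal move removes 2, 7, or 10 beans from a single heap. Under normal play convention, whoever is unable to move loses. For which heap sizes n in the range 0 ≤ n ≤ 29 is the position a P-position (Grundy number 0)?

G(0) = 0
G(1) = mex{} = 0
G(2) = mex{0} = 1
G(3) = mex{0} = 1
G(4) = mex{1} = 0
G(5) = mex{1} = 0
G(6) = mex{0} = 1
G(7) = mex{0,0} = 1
G(8) = mex{1,0} = 2
G(9) = mex{1,1} = 0
G(10) = mex{2,1,0} = 3
G(11) = mex{0,0,0} = 1
G(12) = mex{3,0,1} = 2
G(13) = mex{1,1,1} = 0
G(14) = mex{2,1,0} = 3
G(15) = mex{0,2,0} = 1
G(16) = mex{3,0,1} = 2
G(17) = mex{1,3,1} = 0
G(18) = mex{2,1,2} = 0
G(19) = mex{0,2,0} = 1
G(20) = mex{0,0,3} = 1
G(21) = mex{1,3,1} = 0
G(22) = mex{1,1,2} = 0
G(23) = mex{0,2,0} = 1
G(24) = mex{0,0,3} = 1
G(25) = mex{1,0,1} = 2
G(26) = mex{1,1,2} = 0
G(27) = mex{2,1,0} = 3
G(28) = mex{0,0,0} = 1
G(29) = mex{3,0,1} = 2
P-positions are exactly the n with G(n) = 0.

0, 1, 4, 5, 9, 13, 17, 18, 21, 22, 26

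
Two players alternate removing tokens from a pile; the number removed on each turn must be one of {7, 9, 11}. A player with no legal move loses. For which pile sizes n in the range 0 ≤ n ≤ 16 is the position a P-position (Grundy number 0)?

G(0) = 0
G(1) = mex{} = 0
G(2) = mex{} = 0
G(3) = mex{} = 0
G(4) = mex{} = 0
G(5) = mex{} = 0
G(6) = mex{} = 0
G(7) = mex{0} = 1
G(8) = mex{0} = 1
G(9) = mex{0,0} = 1
G(10) = mex{0,0} = 1
G(11) = mex{0,0,0} = 1
G(12) = mex{0,0,0} = 1
G(13) = mex{0,0,0} = 1
G(14) = mex{1,0,0} = 2
G(15) = mex{1,0,0} = 2
G(16) = mex{1,1,0} = 2
P-positions are exactly the n with G(n) = 0.

0, 1, 2, 3, 4, 5, 6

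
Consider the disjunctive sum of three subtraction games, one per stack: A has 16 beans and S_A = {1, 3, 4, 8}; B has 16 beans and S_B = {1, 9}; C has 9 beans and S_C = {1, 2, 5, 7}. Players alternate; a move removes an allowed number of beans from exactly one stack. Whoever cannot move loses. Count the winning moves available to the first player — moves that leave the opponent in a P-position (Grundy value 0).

0

Stack A, S = {1, 3, 4, 8}:
n :  0  1  2  3  4  5  6  7  8  9 10 11 12 13 14 15 16
G :  0  1  0  1  2  3  2  0  1  0  1  2  3  2  0  1  0
G_A(16) = 0.
Stack B, S = {1, 9}:
G(0) = 0
G(1) = mex{0} = 1
G(2) = mex{1} = 0
G(3) = mex{0} = 1
G(4) = mex{1} = 0
G(5) = mex{0} = 1
G(6) = mex{1} = 0
G(7) = mex{0} = 1
G(8) = mex{1} = 0
G(9) = mex{0,0} = 1
G(10) = mex{1,1} = 0
G(11) = mex{0,0} = 1
G(12) = mex{1,1} = 0
G(13) = mex{0,0} = 1
G(14) = mex{1,1} = 0
G(15) = mex{0,0} = 1
G(16) = mex{1,1} = 0
G_B(16) = 0.
Stack C, S = {1, 2, 5, 7}:
G(0) = 0
G(1) = mex{0} = 1
G(2) = mex{1,0} = 2
G(3) = mex{2,1} = 0
G(4) = mex{0,2} = 1
G(5) = mex{1,0,0} = 2
G(6) = mex{2,1,1} = 0
G(7) = mex{0,2,2,0} = 1
G(8) = mex{1,0,0,1} = 2
G(9) = mex{2,1,1,2} = 0
G_C(9) = 0.
Combined Grundy value = 0 ⊕ 0 ⊕ 0 = 0.
A winning move leaves total XOR = 0, i.e. changes one component's Grundy value g to g ⊕ X where X is the current total.
Stack A: target g' = 0⊕0 = 0, but every legal move changes the Grundy value (mex property), so 0 moves.
Stack B: target g' = 0⊕0 = 0, but every legal move changes the Grundy value (mex property), so 0 moves.
Stack C: target g' = 0⊕0 = 0, but every legal move changes the Grundy value (mex property), so 0 moves.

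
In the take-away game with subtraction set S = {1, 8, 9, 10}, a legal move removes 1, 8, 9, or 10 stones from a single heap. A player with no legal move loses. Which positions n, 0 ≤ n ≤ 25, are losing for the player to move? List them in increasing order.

0, 2, 4, 6, 17, 19, 21, 23

G(0) = 0
G(1) = mex{0} = 1
G(2) = mex{1} = 0
G(3) = mex{0} = 1
G(4) = mex{1} = 0
G(5) = mex{0} = 1
G(6) = mex{1} = 0
G(7) = mex{0} = 1
G(8) = mex{1,0} = 2
G(9) = mex{2,1,0} = 3
G(10) = mex{3,0,1,0} = 2
G(11) = mex{2,1,0,1} = 3
G(12) = mex{3,0,1,0} = 2
G(13) = mex{2,1,0,1} = 3
G(14) = mex{3,0,1,0} = 2
G(15) = mex{2,1,0,1} = 3
G(16) = mex{3,2,1,0} = 4
G(17) = mex{4,3,2,1} = 0
G(18) = mex{0,2,3,2} = 1
G(19) = mex{1,3,2,3} = 0
G(20) = mex{0,2,3,2} = 1
G(21) = mex{1,3,2,3} = 0
G(22) = mex{0,2,3,2} = 1
G(23) = mex{1,3,2,3} = 0
G(24) = mex{0,4,3,2} = 1
G(25) = mex{1,0,4,3} = 2
P-positions are exactly the n with G(n) = 0.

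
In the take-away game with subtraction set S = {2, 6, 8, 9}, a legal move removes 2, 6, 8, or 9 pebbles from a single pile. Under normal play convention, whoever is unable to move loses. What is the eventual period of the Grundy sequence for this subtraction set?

15

G(0) = 0
G(1) = mex{} = 0
G(2) = mex{0} = 1
G(3) = mex{0} = 1
G(4) = mex{1} = 0
G(5) = mex{1} = 0
G(6) = mex{0,0} = 1
G(7) = mex{0,0} = 1
G(8) = mex{1,1,0} = 2
G(9) = mex{1,1,0,0} = 2
G(10) = mex{2,0,1,0} = 3
G(11) = mex{2,0,1,1} = 3
G(12) = mex{3,1,0,1} = 2
G(13) = mex{3,1,0,0} = 2
G(14) = mex{2,2,1,0} = 3
G(15) = mex{2,2,1,1} = 0
G(16) = mex{3,3,2,1} = 0
G(17) = mex{0,3,2,2} = 1
G(18) = mex{0,2,3,2} = 1
G(19) = mex{1,2,3,3} = 0
G(20) = mex{1,3,2,3} = 0
G(21) = mex{0,0,2,2} = 1
G(22) = mex{0,0,3,2} = 1
G(23) = mex{1,1,0,3} = 2
G(24) = mex{1,1,0,0} = 2
G(25) = mex{2,0,1,0} = 3
G(26) = mex{2,0,1,1} = 3
G(27) = mex{3,1,0,1} = 2
G(28) = mex{3,1,0,0} = 2
G(29) = mex{2,2,1,0} = 3
G(30) = mex{2,2,1,1} = 0
G(31) = mex{3,3,2,1} = 0
G(n+15) = G(n) holds for n = 0,…,8 (a full window of length max(S) = 9), so the sequence is purely periodic with period 15.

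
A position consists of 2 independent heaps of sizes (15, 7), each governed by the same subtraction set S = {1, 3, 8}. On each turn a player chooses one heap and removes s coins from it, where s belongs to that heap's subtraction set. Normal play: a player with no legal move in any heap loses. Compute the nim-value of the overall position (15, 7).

1

All heaps use S = {1, 3, 8}:
n :  0  1  2  3  4  5  6  7  8  9 10 11 12 13 14 15
G :  0  1  0  1  0  1  0  1  2  3  2  0  1  0  1  0
Heap A: G(15) = 0.
Heap B: G(7) = 1.
Combined Grundy value = 0 ⊕ 1 = 1.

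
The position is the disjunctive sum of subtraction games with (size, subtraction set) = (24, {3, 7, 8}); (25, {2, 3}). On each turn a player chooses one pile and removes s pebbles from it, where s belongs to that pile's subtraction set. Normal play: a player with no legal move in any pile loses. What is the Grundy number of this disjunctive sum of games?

1

Pile A, S = {3, 7, 8}:
n :  0  1  2  3  4  5  6  7  8  9 10 11 12 13 14 15 16 17 18 19 20 21 22 23 24
G :  0  0  0  1  1  1  0  2  2  1  3  0  0  2  1  1  0  0  2  1  1  0  0  2  1
G_A(24) = 1.
Pile B, S = {2, 3}:
G(0) = 0
G(1) = mex{} = 0
G(2) = mex{0} = 1
G(3) = mex{0,0} = 1
G(4) = mex{1,0} = 2
G(5) = mex{1,1} = 0
G(6) = mex{2,1} = 0
G(7) = mex{0,2} = 1
G(8) = mex{0,0} = 1
G(9) = mex{1,0} = 2
G(10) = mex{1,1} = 0
G(11) = mex{2,1} = 0
G(12) = mex{0,2} = 1
G(13) = mex{0,0} = 1
G(14) = mex{1,0} = 2
G(15) = mex{1,1} = 0
G(16) = mex{2,1} = 0
G(17) = mex{0,2} = 1
G(18) = mex{0,0} = 1
G(19) = mex{1,0} = 2
G(20) = mex{1,1} = 0
G(21) = mex{2,1} = 0
G(22) = mex{0,2} = 1
G(23) = mex{0,0} = 1
G(24) = mex{1,0} = 2
G(25) = mex{1,1} = 0
G_B(25) = 0.
Combined Grundy value = 1 ⊕ 0 = 1.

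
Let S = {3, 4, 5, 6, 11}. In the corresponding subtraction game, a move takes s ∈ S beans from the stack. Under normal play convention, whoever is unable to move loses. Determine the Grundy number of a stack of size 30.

G(0) = 0
G(1) = mex{} = 0
G(2) = mex{} = 0
G(3) = mex{0} = 1
G(4) = mex{0,0} = 1
G(5) = mex{0,0,0} = 1
G(6) = mex{1,0,0,0} = 2
G(7) = mex{1,1,0,0} = 2
G(8) = mex{1,1,1,0} = 2
G(9) = mex{2,1,1,1} = 0
G(10) = mex{2,2,1,1} = 0
G(11) = mex{2,2,2,1,0} = 3
G(12) = mex{0,2,2,2,0} = 1
G(13) = mex{0,0,2,2,0} = 1
G(14) = mex{3,0,0,2,1} = 4
G(15) = mex{1,3,0,0,1} = 2
G(16) = mex{1,1,3,0,1} = 2
G(17) = mex{4,1,1,3,2} = 0
G(18) = mex{2,4,1,1,2} = 0
G(19) = mex{2,2,4,1,2} = 0
G(20) = mex{0,2,2,4,0} = 1
G(21) = mex{0,0,2,2,0} = 1
G(22) = mex{0,0,0,2,3} = 1
G(23) = mex{1,0,0,0,1} = 2
G(24) = mex{1,1,0,0,1} = 2
G(25) = mex{1,1,1,0,4} = 2
G(26) = mex{2,1,1,1,2} = 0
G(27) = mex{2,2,1,1,2} = 0
G(28) = mex{2,2,2,1,0} = 3
G(29) = mex{0,2,2,2,0} = 1
G(30) = mex{0,0,2,2,0} = 1

1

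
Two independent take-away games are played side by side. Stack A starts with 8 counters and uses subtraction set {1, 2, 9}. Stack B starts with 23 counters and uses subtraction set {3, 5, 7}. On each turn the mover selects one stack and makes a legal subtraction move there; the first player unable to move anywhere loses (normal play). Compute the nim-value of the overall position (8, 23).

Stack A, S = {1, 2, 9}:
G(0) = 0
G(1) = mex{0} = 1
G(2) = mex{1,0} = 2
G(3) = mex{2,1} = 0
G(4) = mex{0,2} = 1
G(5) = mex{1,0} = 2
G(6) = mex{2,1} = 0
G(7) = mex{0,2} = 1
G(8) = mex{1,0} = 2
G_A(8) = 2.
Stack B, S = {3, 5, 7}:
n :  0  1  2  3  4  5  6  7  8  9 10 11 12 13 14 15 16 17 18 19 20 21 22 23
G :  0  0  0  1  1  1  2  2  2  3  0  0  0  1  1  1  2  2  2  3  0  0  0  1
G_B(23) = 1.
Combined Grundy value = 2 ⊕ 1 = 3.

3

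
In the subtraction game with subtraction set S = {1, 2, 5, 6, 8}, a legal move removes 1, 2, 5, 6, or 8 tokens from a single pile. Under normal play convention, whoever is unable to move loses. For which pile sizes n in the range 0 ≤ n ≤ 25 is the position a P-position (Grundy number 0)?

G(0) = 0
G(1) = mex{0} = 1
G(2) = mex{1,0} = 2
G(3) = mex{2,1} = 0
G(4) = mex{0,2} = 1
G(5) = mex{1,0,0} = 2
G(6) = mex{2,1,1,0} = 3
G(7) = mex{3,2,2,1} = 0
G(8) = mex{0,3,0,2,0} = 1
G(9) = mex{1,0,1,0,1} = 2
G(10) = mex{2,1,2,1,2} = 0
G(11) = mex{0,2,3,2,0} = 1
G(12) = mex{1,0,0,3,1} = 2
G(13) = mex{2,1,1,0,2} = 3
G(14) = mex{3,2,2,1,3} = 0
G(15) = mex{0,3,0,2,0} = 1
G(16) = mex{1,0,1,0,1} = 2
G(17) = mex{2,1,2,1,2} = 0
G(18) = mex{0,2,3,2,0} = 1
G(19) = mex{1,0,0,3,1} = 2
G(20) = mex{2,1,1,0,2} = 3
G(21) = mex{3,2,2,1,3} = 0
G(22) = mex{0,3,0,2,0} = 1
G(23) = mex{1,0,1,0,1} = 2
G(24) = mex{2,1,2,1,2} = 0
G(25) = mex{0,2,3,2,0} = 1
P-positions are exactly the n with G(n) = 0.

0, 3, 7, 10, 14, 17, 21, 24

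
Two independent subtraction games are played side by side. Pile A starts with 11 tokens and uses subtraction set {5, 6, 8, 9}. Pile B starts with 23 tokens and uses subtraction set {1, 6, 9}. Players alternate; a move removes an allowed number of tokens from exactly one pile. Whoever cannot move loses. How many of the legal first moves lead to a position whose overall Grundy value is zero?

2

Pile A, S = {5, 6, 8, 9}:
G(0) = 0
G(1) = mex{} = 0
G(2) = mex{} = 0
G(3) = mex{} = 0
G(4) = mex{} = 0
G(5) = mex{0} = 1
G(6) = mex{0,0} = 1
G(7) = mex{0,0} = 1
G(8) = mex{0,0,0} = 1
G(9) = mex{0,0,0,0} = 1
G(10) = mex{1,0,0,0} = 2
G(11) = mex{1,1,0,0} = 2
G_A(11) = 2.
Pile B, S = {1, 6, 9}:
G(0) = 0
G(1) = mex{0} = 1
G(2) = mex{1} = 0
G(3) = mex{0} = 1
G(4) = mex{1} = 0
G(5) = mex{0} = 1
G(6) = mex{1,0} = 2
G(7) = mex{2,1} = 0
G(8) = mex{0,0} = 1
G(9) = mex{1,1,0} = 2
G(10) = mex{2,0,1} = 3
G(11) = mex{3,1,0} = 2
G(12) = mex{2,2,1} = 0
G(13) = mex{0,0,0} = 1
G(14) = mex{1,1,1} = 0
G(15) = mex{0,2,2} = 1
G(16) = mex{1,3,0} = 2
G(17) = mex{2,2,1} = 0
G(18) = mex{0,0,2} = 1
G(19) = mex{1,1,3} = 0
G(20) = mex{0,0,2} = 1
G(21) = mex{1,1,0} = 2
G(22) = mex{2,2,1} = 0
G(23) = mex{0,0,0} = 1
G_B(23) = 1.
Combined Grundy value = 2 ⊕ 1 = 3.
A winning move leaves total XOR = 0, i.e. changes one component's Grundy value g to g ⊕ X where X is the current total.
Pile A: need g' = 2⊕3 = 1. Options: 11−5→G=1, 11−6→G=1, 11−8→G=0, 11−9→G=0. Hits: 2.
Pile B: need g' = 1⊕3 = 2. Options: 23−1→G=0, 23−6→G=0, 23−9→G=0. Hits: 0.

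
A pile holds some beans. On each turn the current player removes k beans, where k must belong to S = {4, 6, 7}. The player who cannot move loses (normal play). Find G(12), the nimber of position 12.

G(0) = 0
G(1) = mex{} = 0
G(2) = mex{} = 0
G(3) = mex{} = 0
G(4) = mex{0} = 1
G(5) = mex{0} = 1
G(6) = mex{0,0} = 1
G(7) = mex{0,0,0} = 1
G(8) = mex{1,0,0} = 2
G(9) = mex{1,0,0} = 2
G(10) = mex{1,1,0} = 2
G(11) = mex{1,1,1} = 0
G(12) = mex{2,1,1} = 0

0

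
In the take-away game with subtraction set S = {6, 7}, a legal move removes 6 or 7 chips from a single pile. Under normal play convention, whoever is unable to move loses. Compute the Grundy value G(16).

0

G(0) = 0
G(1) = mex{} = 0
G(2) = mex{} = 0
G(3) = mex{} = 0
G(4) = mex{} = 0
G(5) = mex{} = 0
G(6) = mex{0} = 1
G(7) = mex{0,0} = 1
G(8) = mex{0,0} = 1
G(9) = mex{0,0} = 1
G(10) = mex{0,0} = 1
G(11) = mex{0,0} = 1
G(12) = mex{1,0} = 2
G(13) = mex{1,1} = 0
G(14) = mex{1,1} = 0
G(15) = mex{1,1} = 0
G(16) = mex{1,1} = 0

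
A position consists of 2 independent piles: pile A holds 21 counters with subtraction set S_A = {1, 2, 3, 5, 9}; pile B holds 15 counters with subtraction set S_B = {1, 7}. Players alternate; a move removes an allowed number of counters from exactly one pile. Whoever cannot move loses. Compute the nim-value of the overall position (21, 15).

Pile A, S = {1, 2, 3, 5, 9}:
G(0) = 0
G(1) = mex{0} = 1
G(2) = mex{1,0} = 2
G(3) = mex{2,1,0} = 3
G(4) = mex{3,2,1} = 0
G(5) = mex{0,3,2,0} = 1
G(6) = mex{1,0,3,1} = 2
G(7) = mex{2,1,0,2} = 3
G(8) = mex{3,2,1,3} = 0
G(9) = mex{0,3,2,0,0} = 1
G(10) = mex{1,0,3,1,1} = 2
G(11) = mex{2,1,0,2,2} = 3
G(12) = mex{3,2,1,3,3} = 0
G(13) = mex{0,3,2,0,0} = 1
G(14) = mex{1,0,3,1,1} = 2
G(15) = mex{2,1,0,2,2} = 3
G(16) = mex{3,2,1,3,3} = 0
G(17) = mex{0,3,2,0,0} = 1
G(18) = mex{1,0,3,1,1} = 2
G(19) = mex{2,1,0,2,2} = 3
G(20) = mex{3,2,1,3,3} = 0
G(21) = mex{0,3,2,0,0} = 1
G_A(21) = 1.
Pile B, S = {1, 7}:
n :  0  1  2  3  4  5  6  7  8  9 10 11 12 13 14 15
G :  0  1  0  1  0  1  0  1  0  1  0  1  0  1  0  1
G_B(15) = 1.
Combined Grundy value = 1 ⊕ 1 = 0.

0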